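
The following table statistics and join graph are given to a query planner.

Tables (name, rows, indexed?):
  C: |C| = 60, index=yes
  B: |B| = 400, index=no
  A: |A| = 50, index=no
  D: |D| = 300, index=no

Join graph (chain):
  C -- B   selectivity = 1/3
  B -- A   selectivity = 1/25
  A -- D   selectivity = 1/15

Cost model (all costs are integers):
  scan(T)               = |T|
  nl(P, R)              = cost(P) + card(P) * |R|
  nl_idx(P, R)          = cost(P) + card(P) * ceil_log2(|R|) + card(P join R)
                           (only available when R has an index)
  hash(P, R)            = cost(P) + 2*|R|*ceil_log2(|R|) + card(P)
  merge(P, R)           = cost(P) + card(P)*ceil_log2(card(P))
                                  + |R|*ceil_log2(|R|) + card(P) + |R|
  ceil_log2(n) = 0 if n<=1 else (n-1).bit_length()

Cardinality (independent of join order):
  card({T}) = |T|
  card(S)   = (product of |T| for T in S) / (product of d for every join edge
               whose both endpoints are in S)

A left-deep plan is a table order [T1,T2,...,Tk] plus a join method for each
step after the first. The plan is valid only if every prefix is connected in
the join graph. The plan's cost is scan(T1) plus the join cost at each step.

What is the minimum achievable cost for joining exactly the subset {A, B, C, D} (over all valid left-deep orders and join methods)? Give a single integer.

Selinger DP over subsets of {A,B,C,D}:
  {C}: scan cost=60, card=60
  {B}: scan cost=400, card=400
  {A}: scan cost=50, card=50
  {D}: scan cost=300, card=300
  {BC}: card=8000; try (C,hash)→1520, (B,merge)→4480, (C,merge)→4820, (B,hash)→7320, (C,nl_idx)→10800, (B,nl)→24060 …(+1); best=1520 via (C,hash)
  {AB}: card=800; try (A,hash)→1400, (B,merge)→4400, (A,merge)→4750, (B,hash)→7300, (B,nl)→20050, (A,nl)→20400; best=1400 via (A,hash)
  {AD}: card=1000; try (A,hash)→1200, (D,merge)→3400, (A,merge)→3650, (D,hash)→5500, (D,nl)→15050, (A,nl)→15300; best=1200 via (A,hash)
  {ABC}: card=16000; try (C,hash)→2920, (A,hash)→10120, (C,merge)→10620, (C,nl_idx)→22200, (C,nl)→49400, (A,merge)→113870 …(+1); best=2920 via (C,hash)
  {ABD}: card=16000; try (D,hash)→7600, (B,hash)→9400, (D,merge)→13200, (B,merge)→16200, (D,nl)→241400, (B,nl)→401200; best=7600 via (D,hash)
  {ABCD}: card=320000; try (D,hash)→24320, (C,hash)→24320, (D,merge)→245920, (C,merge)→248020, (C,nl_idx)→423600, (C,nl)→967600 …(+1); best=24320 via (D,hash)

24320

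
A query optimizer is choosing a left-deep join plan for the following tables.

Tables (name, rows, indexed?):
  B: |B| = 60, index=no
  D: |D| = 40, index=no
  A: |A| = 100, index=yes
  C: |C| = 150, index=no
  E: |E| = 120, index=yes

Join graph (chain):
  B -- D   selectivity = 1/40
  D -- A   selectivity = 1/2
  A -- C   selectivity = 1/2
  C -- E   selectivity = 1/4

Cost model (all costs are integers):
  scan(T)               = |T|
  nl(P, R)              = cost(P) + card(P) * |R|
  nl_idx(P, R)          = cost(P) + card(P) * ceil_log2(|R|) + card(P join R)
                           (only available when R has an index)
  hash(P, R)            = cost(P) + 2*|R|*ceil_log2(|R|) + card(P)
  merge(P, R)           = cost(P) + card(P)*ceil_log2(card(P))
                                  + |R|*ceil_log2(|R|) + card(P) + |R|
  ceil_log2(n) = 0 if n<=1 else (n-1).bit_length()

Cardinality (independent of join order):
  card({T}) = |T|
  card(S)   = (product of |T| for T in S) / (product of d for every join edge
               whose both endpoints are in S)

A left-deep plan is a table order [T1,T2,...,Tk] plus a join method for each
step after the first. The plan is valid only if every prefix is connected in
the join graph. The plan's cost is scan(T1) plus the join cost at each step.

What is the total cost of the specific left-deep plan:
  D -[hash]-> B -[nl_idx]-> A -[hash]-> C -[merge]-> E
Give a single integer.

step 1: scan D: cost=40, card=40
step 2: join B via hash
    card(P join B) = 40*60/(40) = 60
    cost = 40 + 2*60*6 + 40 = 800
step 3: join A via nl_idx
    card(P join A) = 60*100/(2) = 3000
    cost = 800 + 60*7 + 3000 = 4220
step 4: join C via hash
    card(P join C) = 3000*150/(2) = 225000
    cost = 4220 + 2*150*8 + 3000 = 9620
step 5: join E via merge
    card(P join E) = 225000*120/(4) = 6750000
    cost = 9620 + 225000*18 + 120*7 + 225000 + 120 = 4285580

4285580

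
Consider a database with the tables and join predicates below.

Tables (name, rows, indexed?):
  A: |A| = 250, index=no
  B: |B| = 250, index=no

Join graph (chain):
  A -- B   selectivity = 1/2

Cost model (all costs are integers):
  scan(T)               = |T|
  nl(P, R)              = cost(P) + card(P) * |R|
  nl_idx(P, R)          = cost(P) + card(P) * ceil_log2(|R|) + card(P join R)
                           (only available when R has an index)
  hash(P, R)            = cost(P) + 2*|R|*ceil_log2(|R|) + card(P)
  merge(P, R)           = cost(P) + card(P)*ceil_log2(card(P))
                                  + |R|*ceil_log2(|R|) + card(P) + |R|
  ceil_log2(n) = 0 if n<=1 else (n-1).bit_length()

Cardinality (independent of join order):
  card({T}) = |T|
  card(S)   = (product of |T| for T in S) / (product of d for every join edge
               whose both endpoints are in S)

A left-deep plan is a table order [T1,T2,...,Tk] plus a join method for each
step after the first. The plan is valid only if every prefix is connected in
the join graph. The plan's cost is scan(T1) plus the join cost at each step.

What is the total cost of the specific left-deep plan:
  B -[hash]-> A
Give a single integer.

step 1: scan B: cost=250, card=250
step 2: join A via hash
    card(P join A) = 250*250/(2) = 31250
    cost = 250 + 2*250*8 + 250 = 4500

4500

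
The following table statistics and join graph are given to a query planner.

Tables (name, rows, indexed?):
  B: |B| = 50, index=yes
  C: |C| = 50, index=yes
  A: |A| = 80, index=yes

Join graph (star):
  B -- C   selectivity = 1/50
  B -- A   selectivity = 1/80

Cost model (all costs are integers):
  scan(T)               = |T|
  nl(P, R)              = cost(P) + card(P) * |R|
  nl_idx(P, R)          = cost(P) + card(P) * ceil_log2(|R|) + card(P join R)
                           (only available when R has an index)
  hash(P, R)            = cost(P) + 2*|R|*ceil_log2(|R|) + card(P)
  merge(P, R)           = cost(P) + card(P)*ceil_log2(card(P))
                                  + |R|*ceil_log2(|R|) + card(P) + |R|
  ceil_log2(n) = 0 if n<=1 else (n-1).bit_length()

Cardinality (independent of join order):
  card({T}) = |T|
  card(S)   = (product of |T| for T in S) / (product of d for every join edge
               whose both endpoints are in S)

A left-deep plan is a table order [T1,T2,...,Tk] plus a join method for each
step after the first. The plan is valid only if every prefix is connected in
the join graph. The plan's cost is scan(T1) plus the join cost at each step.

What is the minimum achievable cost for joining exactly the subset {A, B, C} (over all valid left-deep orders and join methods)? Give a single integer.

800

Selinger DP over subsets of {A,B,C}:
  {B}: scan cost=50, card=50
  {C}: scan cost=50, card=50
  {A}: scan cost=80, card=80
  {BC}: card=50; try (C,nl_idx)→400, (B,nl_idx)→400, (C,hash)→700, (B,hash)→700, (C,merge)→750, (B,merge)→750 …(+2); best=400 via (C,nl_idx)
  {AB}: card=50; try (A,nl_idx)→450, (B,nl_idx)→610, (B,hash)→760, (A,merge)→1040, (B,merge)→1070, (A,hash)→1220 …(+2); best=450 via (A,nl_idx)
  {ABC}: card=50; try (C,nl_idx)→800, (A,nl_idx)→800, (C,hash)→1100, (C,merge)→1150, (A,merge)→1390, (A,hash)→1570 …(+2); best=800 via (C,nl_idx)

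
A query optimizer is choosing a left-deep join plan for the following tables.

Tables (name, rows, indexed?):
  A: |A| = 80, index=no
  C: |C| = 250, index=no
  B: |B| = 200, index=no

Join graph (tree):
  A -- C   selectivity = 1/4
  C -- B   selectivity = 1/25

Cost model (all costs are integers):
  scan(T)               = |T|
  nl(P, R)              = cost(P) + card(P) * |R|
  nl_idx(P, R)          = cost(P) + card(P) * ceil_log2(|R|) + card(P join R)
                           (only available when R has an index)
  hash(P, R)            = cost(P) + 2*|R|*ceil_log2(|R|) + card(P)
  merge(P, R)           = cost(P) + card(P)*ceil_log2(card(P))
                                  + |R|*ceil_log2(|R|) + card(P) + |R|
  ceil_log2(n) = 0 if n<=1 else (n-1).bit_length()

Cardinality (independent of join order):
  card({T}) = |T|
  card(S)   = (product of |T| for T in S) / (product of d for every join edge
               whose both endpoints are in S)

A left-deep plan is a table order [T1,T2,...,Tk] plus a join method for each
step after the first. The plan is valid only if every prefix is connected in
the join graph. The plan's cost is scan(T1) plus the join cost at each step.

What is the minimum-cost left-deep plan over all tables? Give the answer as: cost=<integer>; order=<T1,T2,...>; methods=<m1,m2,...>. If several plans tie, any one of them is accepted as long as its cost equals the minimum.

Selinger DP (subsets sized 1..n):
  {A}: scan cost=80, card=80
  {C}: scan cost=250, card=250
  {B}: scan cost=200, card=200
  {AC}: card=5000; try (A,hash)→1620, (C,merge)→2970, (A,merge)→3140, (C,hash)→4160, (C,nl)→20080, (A,nl)→20250; best=1620 via (A,hash)
  {BC}: card=2000; try (B,hash)→3700, (C,merge)→4250, (B,merge)→4300, (C,hash)→4400, (C,nl)→50200, (B,nl)→50250; best=3700 via (B,hash)
  {ABC}: card=40000; try (A,hash)→6820, (B,hash)→9820, (A,merge)→28340, (B,merge)→73420, (A,nl)→163700, (B,nl)→1001620; best=6820 via (A,hash)

cost=6820; order=C,B,A; methods=hash,hash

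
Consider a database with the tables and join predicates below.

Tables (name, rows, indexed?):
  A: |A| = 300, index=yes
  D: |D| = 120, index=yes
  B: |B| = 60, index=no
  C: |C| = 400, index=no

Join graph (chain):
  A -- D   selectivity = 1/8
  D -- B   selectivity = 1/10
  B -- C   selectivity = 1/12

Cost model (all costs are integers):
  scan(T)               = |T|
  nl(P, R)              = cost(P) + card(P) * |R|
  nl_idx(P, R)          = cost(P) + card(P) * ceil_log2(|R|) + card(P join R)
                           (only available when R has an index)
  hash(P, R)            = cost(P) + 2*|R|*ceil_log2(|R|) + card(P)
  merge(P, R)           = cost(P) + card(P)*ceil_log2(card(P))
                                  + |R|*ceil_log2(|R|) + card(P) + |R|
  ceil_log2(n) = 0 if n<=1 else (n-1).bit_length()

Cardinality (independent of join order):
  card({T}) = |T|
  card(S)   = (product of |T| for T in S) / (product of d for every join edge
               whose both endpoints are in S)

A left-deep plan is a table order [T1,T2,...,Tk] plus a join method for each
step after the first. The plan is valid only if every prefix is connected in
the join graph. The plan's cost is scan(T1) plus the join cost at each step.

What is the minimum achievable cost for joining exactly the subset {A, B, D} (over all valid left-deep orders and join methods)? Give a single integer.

Selinger DP over subsets of {A,B,D}:
  {A}: scan cost=300, card=300
  {D}: scan cost=120, card=120
  {B}: scan cost=60, card=60
  {AD}: card=4500; try (D,hash)→2280, (A,merge)→4080, (D,merge)→4260, (A,hash)→5640, (A,nl_idx)→5700, (D,nl_idx)→6900 …(+2); best=2280 via (D,hash)
  {BD}: card=720; try (B,hash)→960, (D,nl_idx)→1200, (D,merge)→1440, (B,merge)→1500, (D,hash)→1800, (D,nl)→7260 …(+1); best=960 via (B,hash)
  {ABD}: card=27000; try (A,hash)→7080, (B,hash)→7500, (A,merge)→11880, (A,nl_idx)→34440, (B,merge)→65700, (A,nl)→216960 …(+1); best=7080 via (A,hash)

7080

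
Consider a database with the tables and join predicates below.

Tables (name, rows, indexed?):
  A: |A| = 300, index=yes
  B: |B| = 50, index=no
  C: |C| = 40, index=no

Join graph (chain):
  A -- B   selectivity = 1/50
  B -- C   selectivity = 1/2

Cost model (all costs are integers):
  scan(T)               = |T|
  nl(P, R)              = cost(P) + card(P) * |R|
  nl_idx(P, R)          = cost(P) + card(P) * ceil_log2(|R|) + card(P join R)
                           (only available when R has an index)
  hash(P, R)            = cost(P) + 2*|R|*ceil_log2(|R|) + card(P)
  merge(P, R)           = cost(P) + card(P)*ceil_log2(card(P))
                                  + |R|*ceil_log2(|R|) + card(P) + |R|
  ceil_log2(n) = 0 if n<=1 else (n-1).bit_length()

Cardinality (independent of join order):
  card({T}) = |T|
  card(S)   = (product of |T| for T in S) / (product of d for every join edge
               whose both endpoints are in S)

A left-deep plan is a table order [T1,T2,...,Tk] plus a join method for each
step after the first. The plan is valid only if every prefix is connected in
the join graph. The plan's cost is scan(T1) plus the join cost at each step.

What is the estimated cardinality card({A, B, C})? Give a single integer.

6000

Tables in S: A(300), B(50), C(40)
Edges inside S: A-B(d=50), B-C(d=2)
numerator = 300 * 50 * 40 = 600000
denominator = 50 * 2 = 100
card(S) = 600000 / 100 = 6000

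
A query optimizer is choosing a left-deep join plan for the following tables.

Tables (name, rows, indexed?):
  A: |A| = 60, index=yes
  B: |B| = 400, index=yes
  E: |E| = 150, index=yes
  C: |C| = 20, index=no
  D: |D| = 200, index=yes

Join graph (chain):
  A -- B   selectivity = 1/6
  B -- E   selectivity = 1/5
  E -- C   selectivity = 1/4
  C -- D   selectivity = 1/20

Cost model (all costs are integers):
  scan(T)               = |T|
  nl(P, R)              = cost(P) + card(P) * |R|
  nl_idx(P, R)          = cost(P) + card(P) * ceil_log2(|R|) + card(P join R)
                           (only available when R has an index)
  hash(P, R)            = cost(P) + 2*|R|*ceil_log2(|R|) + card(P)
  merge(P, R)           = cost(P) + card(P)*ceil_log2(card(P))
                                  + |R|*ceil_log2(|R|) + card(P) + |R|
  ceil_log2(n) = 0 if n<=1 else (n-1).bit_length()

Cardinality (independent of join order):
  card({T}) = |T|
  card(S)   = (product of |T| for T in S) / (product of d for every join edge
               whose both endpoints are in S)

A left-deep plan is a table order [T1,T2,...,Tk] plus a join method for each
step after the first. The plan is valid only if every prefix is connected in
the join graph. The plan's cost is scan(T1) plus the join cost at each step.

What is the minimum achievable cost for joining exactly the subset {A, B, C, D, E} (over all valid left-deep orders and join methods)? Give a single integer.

618400

Selinger DP over subsets of {A,B,C,D,E}:
  {A}: scan cost=60, card=60
  {B}: scan cost=400, card=400
  {E}: scan cost=150, card=150
  {C}: scan cost=20, card=20
  {D}: scan cost=200, card=200
  {AB}: card=4000; try (A,hash)→1520, (B,merge)→4480, (B,nl_idx)→4600, (A,merge)→4820, (A,nl_idx)→6800, (B,hash)→7320 …(+2); best=1520 via (A,hash)
  {BE}: card=12000; try (E,hash)→3200, (B,merge)→5500, (E,merge)→5750, (B,hash)→7500, (B,nl_idx)→13500, (E,nl_idx)→15600 …(+2); best=3200 via (E,hash)
  {CE}: card=750; try (C,hash)→500, (E,nl_idx)→930, (E,merge)→1490, (C,merge)→1620, (E,hash)→2440, (E,nl)→3020 …(+1); best=500 via (C,hash)
  {CD}: card=200; try (D,nl_idx)→380, (C,hash)→600, (D,merge)→1940, (C,merge)→2120, (D,hash)→3240, (D,nl)→4020 …(+1); best=380 via (D,nl_idx)
  {ABE}: card=120000; try (E,hash)→7920, (A,hash)→15920, (E,merge)→54870, (E,nl_idx)→153520, (A,merge)→183620, (A,nl_idx)→195200 …(+2); best=7920 via (E,hash)
  {BCE}: card=60000; try (B,hash)→8450, (B,merge)→12750, (C,hash)→15400, (B,nl_idx)→67250, (C,merge)→183320, (C,nl)→243200 …(+1); best=8450 via (B,hash)
  {CDE}: card=7500; try (E,hash)→2980, (E,merge)→3530, (D,hash)→4450, (E,nl_idx)→9480, (D,merge)→10550, (D,nl_idx)→14000 …(+2); best=2980 via (E,hash)
  {ABCE}: card=600000; try (A,hash)→69170, (C,hash)→128120, (A,nl_idx)→968450, (A,merge)→1028870, (C,merge)→2168040, (C,nl)→2407920 …(+1); best=69170 via (A,hash)
  {BCDE}: card=600000; try (B,hash)→17680, (D,hash)→71650, (B,merge)→111980, (B,nl_idx)→670480, (D,merge)→1030250, (D,nl_idx)→1088450 …(+2); best=17680 via (B,hash)
  {ABCDE}: card=6000000; try (A,hash)→618400, (D,hash)→672370, (A,nl_idx)→9617680, (D,nl_idx)→10869170, (A,merge)→12618100, (D,merge)→12670970 …(+2); best=618400 via (A,hash)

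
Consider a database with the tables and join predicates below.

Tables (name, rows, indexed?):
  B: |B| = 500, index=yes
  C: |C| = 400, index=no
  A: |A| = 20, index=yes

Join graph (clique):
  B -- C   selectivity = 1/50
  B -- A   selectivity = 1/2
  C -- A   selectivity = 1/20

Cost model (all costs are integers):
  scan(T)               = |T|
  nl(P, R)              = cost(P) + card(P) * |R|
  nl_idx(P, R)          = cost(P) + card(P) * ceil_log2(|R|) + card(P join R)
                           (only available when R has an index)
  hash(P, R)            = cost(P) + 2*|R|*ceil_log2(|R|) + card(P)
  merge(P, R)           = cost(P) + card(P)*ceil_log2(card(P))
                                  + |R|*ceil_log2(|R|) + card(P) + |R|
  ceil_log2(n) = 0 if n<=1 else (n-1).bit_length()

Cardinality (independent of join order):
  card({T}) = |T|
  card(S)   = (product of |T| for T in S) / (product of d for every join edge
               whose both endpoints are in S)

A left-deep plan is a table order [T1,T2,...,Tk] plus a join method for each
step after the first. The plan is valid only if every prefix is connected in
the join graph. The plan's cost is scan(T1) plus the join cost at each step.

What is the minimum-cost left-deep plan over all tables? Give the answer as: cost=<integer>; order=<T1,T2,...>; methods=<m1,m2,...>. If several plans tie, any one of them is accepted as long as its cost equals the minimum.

cost=6600; order=C,A,B; methods=hash,nl_idx

Selinger DP (subsets sized 1..n):
  {B}: scan cost=500, card=500
  {C}: scan cost=400, card=400
  {A}: scan cost=20, card=20
  {BC}: card=4000; try (B,nl_idx)→8000, (C,hash)→8200, (B,merge)→9400, (C,merge)→9500, (B,hash)→9800, (B,nl)→200400 …(+1); best=8000 via (B,nl_idx)
  {AB}: card=5000; try (A,hash)→1200, (B,merge)→5140, (B,nl_idx)→5200, (A,merge)→5620, (A,nl_idx)→8000, (B,hash)→9040 …(+2); best=1200 via (A,hash)
  {AC}: card=400; try (A,hash)→1000, (A,nl_idx)→2800, (C,merge)→4140, (A,merge)→4520, (C,hash)→7240, (C,nl)→8020 …(+1); best=1000 via (A,hash)
  {ABC}: card=2000; try (B,nl_idx)→6600, (B,merge)→10000, (B,hash)→10400, (A,hash)→12200, (C,hash)→13400, (A,nl_idx)→30000 …(+5); best=6600 via (B,nl_idx)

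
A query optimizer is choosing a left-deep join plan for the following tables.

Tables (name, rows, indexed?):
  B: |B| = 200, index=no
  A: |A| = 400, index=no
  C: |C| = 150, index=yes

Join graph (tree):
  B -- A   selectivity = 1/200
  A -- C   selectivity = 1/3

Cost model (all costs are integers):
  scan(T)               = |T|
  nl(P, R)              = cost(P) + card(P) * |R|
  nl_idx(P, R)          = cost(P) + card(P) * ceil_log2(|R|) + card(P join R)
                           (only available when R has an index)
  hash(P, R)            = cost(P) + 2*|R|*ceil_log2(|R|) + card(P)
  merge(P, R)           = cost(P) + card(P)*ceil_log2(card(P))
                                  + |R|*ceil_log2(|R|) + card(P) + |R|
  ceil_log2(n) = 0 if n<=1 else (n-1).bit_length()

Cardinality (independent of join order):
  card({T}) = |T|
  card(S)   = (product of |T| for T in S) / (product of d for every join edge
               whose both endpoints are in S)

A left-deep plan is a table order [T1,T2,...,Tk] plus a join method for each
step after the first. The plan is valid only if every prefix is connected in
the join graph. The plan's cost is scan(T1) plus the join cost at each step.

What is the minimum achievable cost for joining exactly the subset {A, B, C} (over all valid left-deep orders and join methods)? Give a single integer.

Selinger DP over subsets of {A,B,C}:
  {B}: scan cost=200, card=200
  {A}: scan cost=400, card=400
  {C}: scan cost=150, card=150
  {AB}: card=400; try (B,hash)→4000, (A,merge)→6000, (B,merge)→6200, (A,hash)→7600, (A,nl)→80200, (B,nl)→80400; best=4000 via (B,hash)
  {AC}: card=20000; try (C,hash)→3200, (A,merge)→5500, (C,merge)→5750, (A,hash)→7500, (C,nl_idx)→23600, (A,nl)→60150 …(+1); best=3200 via (C,hash)
  {ABC}: card=20000; try (C,hash)→6800, (C,merge)→9350, (B,hash)→26400, (C,nl_idx)→27200, (C,nl)→64000, (B,merge)→325000 …(+1); best=6800 via (C,hash)

6800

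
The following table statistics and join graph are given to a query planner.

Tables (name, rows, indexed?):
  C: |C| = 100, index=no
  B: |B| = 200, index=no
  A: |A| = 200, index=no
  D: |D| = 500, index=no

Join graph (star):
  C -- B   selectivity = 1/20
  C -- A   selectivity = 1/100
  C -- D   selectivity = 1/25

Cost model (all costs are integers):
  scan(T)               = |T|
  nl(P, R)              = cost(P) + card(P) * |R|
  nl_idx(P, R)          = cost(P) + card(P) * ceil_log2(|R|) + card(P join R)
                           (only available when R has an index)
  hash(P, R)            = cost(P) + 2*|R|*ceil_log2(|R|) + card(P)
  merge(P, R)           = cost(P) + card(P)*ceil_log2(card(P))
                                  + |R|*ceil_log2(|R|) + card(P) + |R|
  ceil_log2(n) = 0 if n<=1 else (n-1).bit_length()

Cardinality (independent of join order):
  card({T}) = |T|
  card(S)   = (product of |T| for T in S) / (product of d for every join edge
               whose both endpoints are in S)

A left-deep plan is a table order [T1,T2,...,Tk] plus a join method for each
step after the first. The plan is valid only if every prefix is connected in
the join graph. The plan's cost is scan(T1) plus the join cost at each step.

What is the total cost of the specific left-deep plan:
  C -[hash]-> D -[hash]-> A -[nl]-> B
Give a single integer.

814400

step 1: scan C: cost=100, card=100
step 2: join D via hash
    card(P join D) = 100*500/(25) = 2000
    cost = 100 + 2*500*9 + 100 = 9200
step 3: join A via hash
    card(P join A) = 2000*200/(100) = 4000
    cost = 9200 + 2*200*8 + 2000 = 14400
step 4: join B via nl
    card(P join B) = 4000*200/(20) = 40000
    cost = 14400 + 4000*200 = 814400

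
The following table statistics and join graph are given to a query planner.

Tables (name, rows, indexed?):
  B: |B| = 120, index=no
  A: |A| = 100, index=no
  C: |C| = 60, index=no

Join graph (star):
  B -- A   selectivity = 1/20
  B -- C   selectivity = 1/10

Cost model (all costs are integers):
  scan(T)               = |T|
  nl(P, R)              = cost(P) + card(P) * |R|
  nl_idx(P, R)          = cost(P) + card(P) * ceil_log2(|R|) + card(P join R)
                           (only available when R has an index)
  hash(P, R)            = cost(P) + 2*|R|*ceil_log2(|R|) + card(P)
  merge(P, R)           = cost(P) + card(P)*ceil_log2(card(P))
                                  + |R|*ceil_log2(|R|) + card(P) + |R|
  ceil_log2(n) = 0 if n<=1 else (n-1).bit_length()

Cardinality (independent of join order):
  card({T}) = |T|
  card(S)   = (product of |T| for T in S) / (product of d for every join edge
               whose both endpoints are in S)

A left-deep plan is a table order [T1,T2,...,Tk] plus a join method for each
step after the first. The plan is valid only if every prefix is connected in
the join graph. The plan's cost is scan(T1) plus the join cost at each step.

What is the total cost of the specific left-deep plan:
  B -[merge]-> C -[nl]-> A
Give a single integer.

step 1: scan B: cost=120, card=120
step 2: join C via merge
    card(P join C) = 120*60/(10) = 720
    cost = 120 + 120*7 + 60*6 + 120 + 60 = 1500
step 3: join A via nl
    card(P join A) = 720*100/(20) = 3600
    cost = 1500 + 720*100 = 73500

73500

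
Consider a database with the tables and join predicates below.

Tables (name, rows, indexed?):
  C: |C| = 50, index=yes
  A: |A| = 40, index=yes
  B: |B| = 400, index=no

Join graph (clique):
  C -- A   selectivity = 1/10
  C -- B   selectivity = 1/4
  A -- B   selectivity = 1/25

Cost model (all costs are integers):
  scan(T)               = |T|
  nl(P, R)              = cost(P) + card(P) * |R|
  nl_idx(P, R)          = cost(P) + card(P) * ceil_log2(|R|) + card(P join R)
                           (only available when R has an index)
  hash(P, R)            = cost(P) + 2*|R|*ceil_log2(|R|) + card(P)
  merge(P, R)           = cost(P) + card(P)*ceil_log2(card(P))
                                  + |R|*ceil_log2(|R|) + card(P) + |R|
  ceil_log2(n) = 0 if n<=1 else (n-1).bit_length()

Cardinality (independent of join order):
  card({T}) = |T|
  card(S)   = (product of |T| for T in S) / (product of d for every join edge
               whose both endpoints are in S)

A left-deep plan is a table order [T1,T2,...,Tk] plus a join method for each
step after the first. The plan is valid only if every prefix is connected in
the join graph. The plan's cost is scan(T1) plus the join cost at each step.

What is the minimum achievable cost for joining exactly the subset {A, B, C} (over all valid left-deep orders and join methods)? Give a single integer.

Selinger DP over subsets of {A,B,C}:
  {C}: scan cost=50, card=50
  {A}: scan cost=40, card=40
  {B}: scan cost=400, card=400
  {AC}: card=200; try (C,nl_idx)→480, (A,nl_idx)→550, (A,hash)→580, (C,merge)→670, (C,hash)→680, (A,merge)→680 …(+2); best=480 via (C,nl_idx)
  {BC}: card=5000; try (C,hash)→1400, (B,merge)→4400, (C,merge)→4750, (B,hash)→7300, (C,nl_idx)→7800, (B,nl)→20050 …(+1); best=1400 via (C,hash)
  {AB}: card=640; try (A,hash)→1280, (A,nl_idx)→3440, (B,merge)→4320, (A,merge)→4680, (B,hash)→7280, (B,nl)→16040 …(+1); best=1280 via (A,hash)
  {ABC}: card=800; try (C,hash)→2520, (C,nl_idx)→5920, (B,merge)→6280, (A,hash)→6880, (B,hash)→7880, (C,merge)→8670 …(+5); best=2520 via (C,hash)

2520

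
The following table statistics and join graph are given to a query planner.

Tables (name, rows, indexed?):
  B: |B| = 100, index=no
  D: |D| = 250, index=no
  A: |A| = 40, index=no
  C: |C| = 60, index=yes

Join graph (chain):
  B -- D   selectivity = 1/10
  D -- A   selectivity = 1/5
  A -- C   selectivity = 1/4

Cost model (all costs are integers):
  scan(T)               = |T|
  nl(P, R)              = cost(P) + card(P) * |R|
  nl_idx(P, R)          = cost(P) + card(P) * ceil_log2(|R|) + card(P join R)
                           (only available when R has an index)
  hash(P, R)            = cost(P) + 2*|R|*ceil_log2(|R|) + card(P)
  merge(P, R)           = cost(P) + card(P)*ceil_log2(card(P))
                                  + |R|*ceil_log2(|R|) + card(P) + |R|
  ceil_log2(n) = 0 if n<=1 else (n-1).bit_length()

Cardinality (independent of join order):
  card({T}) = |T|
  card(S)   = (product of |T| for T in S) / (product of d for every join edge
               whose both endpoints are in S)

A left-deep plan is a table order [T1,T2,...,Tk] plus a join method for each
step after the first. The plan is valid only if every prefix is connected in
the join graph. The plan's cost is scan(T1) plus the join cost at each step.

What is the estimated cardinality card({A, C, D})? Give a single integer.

30000

Tables in S: A(40), C(60), D(250)
Edges inside S: D-A(d=5), A-C(d=4)
numerator = 40 * 60 * 250 = 600000
denominator = 5 * 4 = 20
card(S) = 600000 / 20 = 30000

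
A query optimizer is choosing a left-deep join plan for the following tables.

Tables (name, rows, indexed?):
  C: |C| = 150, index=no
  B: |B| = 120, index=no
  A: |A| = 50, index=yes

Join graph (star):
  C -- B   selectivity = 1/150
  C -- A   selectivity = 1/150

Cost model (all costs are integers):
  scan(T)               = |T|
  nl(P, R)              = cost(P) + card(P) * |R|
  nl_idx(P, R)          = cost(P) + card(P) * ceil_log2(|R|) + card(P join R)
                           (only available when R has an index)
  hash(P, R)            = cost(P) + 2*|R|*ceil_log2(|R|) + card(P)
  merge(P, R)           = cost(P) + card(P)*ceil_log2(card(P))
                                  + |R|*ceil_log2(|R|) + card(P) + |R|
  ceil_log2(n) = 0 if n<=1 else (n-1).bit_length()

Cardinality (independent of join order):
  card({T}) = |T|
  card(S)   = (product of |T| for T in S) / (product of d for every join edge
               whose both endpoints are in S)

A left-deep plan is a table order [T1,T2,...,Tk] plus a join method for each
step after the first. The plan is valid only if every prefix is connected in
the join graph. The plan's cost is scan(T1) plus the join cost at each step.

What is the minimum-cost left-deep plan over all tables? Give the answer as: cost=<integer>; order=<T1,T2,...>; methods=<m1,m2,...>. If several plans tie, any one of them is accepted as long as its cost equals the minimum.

cost=2210; order=C,A,B; methods=hash,merge

Selinger DP (subsets sized 1..n):
  {C}: scan cost=150, card=150
  {B}: scan cost=120, card=120
  {A}: scan cost=50, card=50
  {BC}: card=120; try (B,hash)→1980, (C,merge)→2430, (B,merge)→2460, (C,hash)→2640, (C,nl)→18120, (B,nl)→18150; best=1980 via (B,hash)
  {AC}: card=50; try (A,hash)→900, (A,nl_idx)→1100, (C,merge)→1750, (A,merge)→1850, (C,hash)→2500, (C,nl)→7550 …(+1); best=900 via (A,hash)
  {ABC}: card=40; try (B,merge)→2210, (B,hash)→2630, (A,hash)→2700, (A,nl_idx)→2740, (A,merge)→3290, (B,nl)→6900 …(+1); best=2210 via (B,merge)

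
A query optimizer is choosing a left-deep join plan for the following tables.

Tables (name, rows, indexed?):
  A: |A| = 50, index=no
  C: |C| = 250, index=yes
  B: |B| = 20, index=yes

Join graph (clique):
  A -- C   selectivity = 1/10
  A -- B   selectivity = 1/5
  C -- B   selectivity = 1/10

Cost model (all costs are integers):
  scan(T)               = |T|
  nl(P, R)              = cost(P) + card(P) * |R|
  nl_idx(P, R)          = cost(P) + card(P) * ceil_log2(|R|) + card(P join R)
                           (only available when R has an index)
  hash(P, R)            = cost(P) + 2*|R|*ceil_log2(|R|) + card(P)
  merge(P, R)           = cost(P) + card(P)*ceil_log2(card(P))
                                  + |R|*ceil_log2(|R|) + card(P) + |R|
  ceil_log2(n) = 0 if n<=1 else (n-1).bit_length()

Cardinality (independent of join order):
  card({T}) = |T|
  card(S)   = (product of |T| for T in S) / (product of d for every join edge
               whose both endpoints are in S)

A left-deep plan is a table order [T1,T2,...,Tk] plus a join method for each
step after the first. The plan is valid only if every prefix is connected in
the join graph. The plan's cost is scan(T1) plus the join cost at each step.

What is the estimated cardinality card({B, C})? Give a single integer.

Tables in S: B(20), C(250)
Edges inside S: C-B(d=10)
numerator = 20 * 250 = 5000
denominator = 10 = 10
card(S) = 5000 / 10 = 500

500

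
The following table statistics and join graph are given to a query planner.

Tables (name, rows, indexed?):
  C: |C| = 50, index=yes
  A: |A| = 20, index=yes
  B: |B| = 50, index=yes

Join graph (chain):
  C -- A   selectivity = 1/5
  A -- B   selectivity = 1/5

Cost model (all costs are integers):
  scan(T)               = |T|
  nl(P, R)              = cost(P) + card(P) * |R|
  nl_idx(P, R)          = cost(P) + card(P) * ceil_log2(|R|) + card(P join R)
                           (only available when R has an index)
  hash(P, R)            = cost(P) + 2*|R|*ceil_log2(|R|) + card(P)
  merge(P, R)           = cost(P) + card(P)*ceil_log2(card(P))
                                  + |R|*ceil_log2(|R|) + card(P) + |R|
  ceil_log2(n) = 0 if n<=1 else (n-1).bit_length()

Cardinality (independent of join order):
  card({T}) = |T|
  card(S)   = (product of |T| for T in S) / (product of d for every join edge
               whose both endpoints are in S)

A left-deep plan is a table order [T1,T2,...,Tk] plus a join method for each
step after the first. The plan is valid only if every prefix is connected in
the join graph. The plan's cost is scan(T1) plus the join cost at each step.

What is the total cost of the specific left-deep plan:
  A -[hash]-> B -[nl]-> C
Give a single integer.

10640

step 1: scan A: cost=20, card=20
step 2: join B via hash
    card(P join B) = 20*50/(5) = 200
    cost = 20 + 2*50*6 + 20 = 640
step 3: join C via nl
    card(P join C) = 200*50/(5) = 2000
    cost = 640 + 200*50 = 10640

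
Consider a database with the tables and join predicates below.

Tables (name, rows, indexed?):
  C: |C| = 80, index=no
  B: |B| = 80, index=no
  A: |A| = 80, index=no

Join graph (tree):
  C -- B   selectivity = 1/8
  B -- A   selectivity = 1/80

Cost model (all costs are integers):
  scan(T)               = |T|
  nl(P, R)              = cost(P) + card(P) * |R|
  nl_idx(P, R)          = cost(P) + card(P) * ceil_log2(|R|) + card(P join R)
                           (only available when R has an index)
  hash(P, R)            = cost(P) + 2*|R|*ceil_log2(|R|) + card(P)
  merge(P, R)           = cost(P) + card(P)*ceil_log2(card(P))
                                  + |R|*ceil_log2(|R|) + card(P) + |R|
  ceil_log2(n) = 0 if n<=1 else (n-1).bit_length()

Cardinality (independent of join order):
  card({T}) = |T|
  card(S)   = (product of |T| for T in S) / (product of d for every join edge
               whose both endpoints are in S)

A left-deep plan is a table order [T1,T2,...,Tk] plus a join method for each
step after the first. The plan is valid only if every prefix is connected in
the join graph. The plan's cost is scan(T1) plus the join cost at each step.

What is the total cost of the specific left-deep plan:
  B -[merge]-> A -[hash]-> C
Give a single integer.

step 1: scan B: cost=80, card=80
step 2: join A via merge
    card(P join A) = 80*80/(80) = 80
    cost = 80 + 80*7 + 80*7 + 80 + 80 = 1360
step 3: join C via hash
    card(P join C) = 80*80/(8) = 800
    cost = 1360 + 2*80*7 + 80 = 2560

2560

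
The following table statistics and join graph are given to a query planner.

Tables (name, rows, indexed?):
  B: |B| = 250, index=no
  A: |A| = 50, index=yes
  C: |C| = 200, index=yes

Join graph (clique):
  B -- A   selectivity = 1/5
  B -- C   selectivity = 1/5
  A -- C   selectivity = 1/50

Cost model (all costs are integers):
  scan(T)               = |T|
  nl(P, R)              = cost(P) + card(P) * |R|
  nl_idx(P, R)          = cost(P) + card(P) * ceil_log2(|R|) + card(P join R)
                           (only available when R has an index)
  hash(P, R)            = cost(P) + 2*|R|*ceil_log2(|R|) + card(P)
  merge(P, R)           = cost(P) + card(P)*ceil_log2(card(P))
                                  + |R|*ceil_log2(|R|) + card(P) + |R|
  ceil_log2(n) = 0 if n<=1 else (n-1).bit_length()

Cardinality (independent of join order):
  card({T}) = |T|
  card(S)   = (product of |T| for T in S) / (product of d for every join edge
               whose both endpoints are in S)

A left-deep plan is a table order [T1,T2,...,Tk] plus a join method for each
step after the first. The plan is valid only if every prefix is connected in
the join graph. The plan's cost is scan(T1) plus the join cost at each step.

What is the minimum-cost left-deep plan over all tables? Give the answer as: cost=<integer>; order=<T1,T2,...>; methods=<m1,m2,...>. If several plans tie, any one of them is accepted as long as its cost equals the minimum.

cost=4700; order=A,C,B; methods=nl_idx,merge

Selinger DP (subsets sized 1..n):
  {B}: scan cost=250, card=250
  {A}: scan cost=50, card=50
  {C}: scan cost=200, card=200
  {AB}: card=2500; try (A,hash)→1100, (B,merge)→2650, (A,merge)→2850, (B,hash)→4100, (A,nl_idx)→4250, (B,nl)→12550 …(+1); best=1100 via (A,hash)
  {BC}: card=10000; try (C,hash)→3700, (B,merge)→4250, (C,merge)→4300, (B,hash)→4400, (C,nl_idx)→12250, (B,nl)→50200 …(+1); best=3700 via (C,hash)
  {AC}: card=200; try (C,nl_idx)→650, (A,hash)→1000, (A,nl_idx)→1600, (C,merge)→2200, (A,merge)→2350, (C,hash)→3300 …(+2); best=650 via (C,nl_idx)
  {ABC}: card=2000; try (B,merge)→4700, (B,hash)→4850, (C,hash)→6800, (A,hash)→14300, (C,nl_idx)→23100, (C,merge)→35400 …(+5); best=4700 via (B,merge)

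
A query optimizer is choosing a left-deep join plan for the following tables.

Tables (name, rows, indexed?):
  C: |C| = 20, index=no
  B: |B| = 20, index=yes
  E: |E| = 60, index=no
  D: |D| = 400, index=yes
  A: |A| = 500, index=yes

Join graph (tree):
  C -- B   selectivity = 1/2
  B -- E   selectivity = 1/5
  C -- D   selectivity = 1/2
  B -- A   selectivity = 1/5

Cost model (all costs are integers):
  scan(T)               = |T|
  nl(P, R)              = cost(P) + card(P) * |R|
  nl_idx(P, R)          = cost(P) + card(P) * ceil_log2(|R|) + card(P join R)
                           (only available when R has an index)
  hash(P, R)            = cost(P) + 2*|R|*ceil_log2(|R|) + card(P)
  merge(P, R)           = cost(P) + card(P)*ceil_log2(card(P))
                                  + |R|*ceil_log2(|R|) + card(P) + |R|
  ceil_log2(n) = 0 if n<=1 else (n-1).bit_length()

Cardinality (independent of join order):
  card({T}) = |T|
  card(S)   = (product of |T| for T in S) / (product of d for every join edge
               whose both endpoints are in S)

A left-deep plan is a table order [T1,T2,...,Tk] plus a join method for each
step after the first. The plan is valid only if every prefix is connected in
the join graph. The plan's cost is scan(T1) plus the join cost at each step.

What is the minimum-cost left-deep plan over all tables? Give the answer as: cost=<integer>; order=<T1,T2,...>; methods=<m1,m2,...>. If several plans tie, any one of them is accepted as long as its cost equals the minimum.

cost=259360; order=E,B,C,A,D; methods=hash,hash,hash,hash

Selinger DP (subsets sized 1..n):
  {C}: scan cost=20, card=20
  {B}: scan cost=20, card=20
  {E}: scan cost=60, card=60
  {D}: scan cost=400, card=400
  {A}: scan cost=500, card=500
  {BC}: card=200; try (C,hash)→240, (B,hash)→240, (C,merge)→260, (B,merge)→260, (B,nl_idx)→320, (C,nl)→420 …(+1); best=240 via (C,hash)
  {CD}: card=4000; try (C,hash)→1000, (D,merge)→4140, (D,nl_idx)→4200, (C,merge)→4520, (D,hash)→7240, (D,nl)→8020 …(+1); best=1000 via (C,hash)
  {BE}: card=240; try (B,hash)→320, (E,merge)→560, (B,merge)→600, (B,nl_idx)→600, (E,hash)→760, (E,nl)→1220 …(+1); best=320 via (B,hash)
  {AB}: card=2000; try (B,hash)→1200, (A,nl_idx)→2200, (B,nl_idx)→5000, (A,merge)→5140, (B,merge)→5620, (A,hash)→9040 …(+2); best=1200 via (B,hash)
  {BCE}: card=2400; try (C,hash)→760, (E,hash)→1160, (E,merge)→2460, (C,merge)→2600, (C,nl)→5120, (E,nl)→12240; best=760 via (C,hash)
  {BCD}: card=40000; try (B,hash)→5200, (D,merge)→6040, (D,hash)→7640, (D,nl_idx)→42040, (B,merge)→53120, (B,nl_idx)→61000 …(+2); best=5200 via (B,hash)
  {ABC}: card=20000; try (C,hash)→3400, (A,merge)→7040, (A,hash)→9440, (A,nl_idx)→22040, (C,merge)→25320, (C,nl)→41200 …(+1); best=3400 via (C,hash)
  {ABE}: card=24000; try (E,hash)→3920, (A,merge)→7480, (A,hash)→9560, (E,merge)→25620, (A,nl_idx)→26480, (A,nl)→120320 …(+1); best=3920 via (E,hash)
  {BCDE}: card=480000; try (D,hash)→10360, (D,merge)→35960, (E,hash)→45920, (D,nl_idx)→502360, (E,merge)→685620, (D,nl)→960760 …(+1); best=10360 via (D,hash)
  {ABCE}: card=240000; try (A,hash)→12160, (E,hash)→24120, (C,hash)→28120, (A,merge)→36960, (A,nl_idx)→262360, (E,merge)→323820 …(+4); best=12160 via (A,hash)
  {ABCD}: card=4000000; try (D,hash)→30600, (A,hash)→54200, (D,merge)→327400, (A,merge)→690200, (D,nl_idx)→4183400, (A,nl_idx)→4365200 …(+2); best=30600 via (D,hash)
  {ABCDE}: card=48000000; try (D,hash)→259360, (A,hash)→499360, (E,hash)→4031320, (D,merge)→4576160, (A,merge)→9615360, (D,nl_idx)→50172160 …(+5); best=259360 via (D,hash)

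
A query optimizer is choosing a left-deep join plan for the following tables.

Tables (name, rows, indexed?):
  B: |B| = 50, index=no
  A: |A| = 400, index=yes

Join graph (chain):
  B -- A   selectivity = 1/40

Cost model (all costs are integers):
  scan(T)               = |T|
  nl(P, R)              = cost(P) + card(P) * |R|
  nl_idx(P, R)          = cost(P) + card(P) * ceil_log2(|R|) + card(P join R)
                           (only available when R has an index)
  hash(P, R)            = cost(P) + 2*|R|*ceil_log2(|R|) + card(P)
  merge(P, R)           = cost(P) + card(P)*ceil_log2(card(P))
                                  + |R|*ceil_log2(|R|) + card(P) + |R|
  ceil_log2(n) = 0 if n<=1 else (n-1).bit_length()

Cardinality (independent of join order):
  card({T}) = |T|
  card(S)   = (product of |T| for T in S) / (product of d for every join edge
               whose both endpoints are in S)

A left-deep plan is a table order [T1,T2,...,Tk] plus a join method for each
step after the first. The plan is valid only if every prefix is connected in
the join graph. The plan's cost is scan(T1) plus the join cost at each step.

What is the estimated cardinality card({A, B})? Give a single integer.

Tables in S: A(400), B(50)
Edges inside S: B-A(d=40)
numerator = 400 * 50 = 20000
denominator = 40 = 40
card(S) = 20000 / 40 = 500

500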